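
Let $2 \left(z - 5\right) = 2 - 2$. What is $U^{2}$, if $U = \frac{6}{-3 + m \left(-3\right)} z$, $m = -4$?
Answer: $\frac{100}{9} \approx 11.111$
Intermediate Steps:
$z = 5$ ($z = 5 + \frac{2 - 2}{2} = 5 + \frac{1}{2} \cdot 0 = 5 + 0 = 5$)
$U = \frac{10}{3}$ ($U = \frac{6}{-3 - -12} \cdot 5 = \frac{6}{-3 + 12} \cdot 5 = \frac{6}{9} \cdot 5 = 6 \cdot \frac{1}{9} \cdot 5 = \frac{2}{3} \cdot 5 = \frac{10}{3} \approx 3.3333$)
$U^{2} = \left(\frac{10}{3}\right)^{2} = \frac{100}{9}$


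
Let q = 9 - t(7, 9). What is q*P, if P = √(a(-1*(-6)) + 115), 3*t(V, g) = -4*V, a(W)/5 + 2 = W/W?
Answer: 55*√110/3 ≈ 192.28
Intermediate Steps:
a(W) = -5 (a(W) = -10 + 5*(W/W) = -10 + 5*1 = -10 + 5 = -5)
t(V, g) = -4*V/3 (t(V, g) = (-4*V)/3 = -4*V/3)
P = √110 (P = √(-5 + 115) = √110 ≈ 10.488)
q = 55/3 (q = 9 - (-4)*7/3 = 9 - 1*(-28/3) = 9 + 28/3 = 55/3 ≈ 18.333)
q*P = 55*√110/3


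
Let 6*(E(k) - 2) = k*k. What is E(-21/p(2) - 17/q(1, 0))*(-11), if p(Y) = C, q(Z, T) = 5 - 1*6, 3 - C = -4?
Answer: -1144/3 ≈ -381.33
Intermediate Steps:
C = 7 (C = 3 - 1*(-4) = 3 + 4 = 7)
q(Z, T) = -1 (q(Z, T) = 5 - 6 = -1)
p(Y) = 7
E(k) = 2 + k²/6 (E(k) = 2 + (k*k)/6 = 2 + k²/6)
E(-21/p(2) - 17/q(1, 0))*(-11) = (2 + (-21/7 - 17/(-1))²/6)*(-11) = (2 + (-21*⅐ - 17*(-1))²/6)*(-11) = (2 + (-3 + 17)²/6)*(-11) = (2 + (⅙)*14²)*(-11) = (2 + (⅙)*196)*(-11) = (2 + 98/3)*(-11) = (104/3)*(-11) = -1144/3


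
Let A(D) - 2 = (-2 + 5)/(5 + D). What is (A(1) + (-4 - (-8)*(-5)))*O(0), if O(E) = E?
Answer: 0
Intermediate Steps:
A(D) = 2 + 3/(5 + D) (A(D) = 2 + (-2 + 5)/(5 + D) = 2 + 3/(5 + D))
(A(1) + (-4 - (-8)*(-5)))*O(0) = ((13 + 2*1)/(5 + 1) + (-4 - (-8)*(-5)))*0 = ((13 + 2)/6 + (-4 - 4*10))*0 = ((1/6)*15 + (-4 - 40))*0 = (5/2 - 44)*0 = -83/2*0 = 0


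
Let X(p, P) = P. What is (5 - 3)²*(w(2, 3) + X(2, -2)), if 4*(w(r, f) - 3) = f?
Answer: 7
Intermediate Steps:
w(r, f) = 3 + f/4
(5 - 3)²*(w(2, 3) + X(2, -2)) = (5 - 3)²*((3 + (¼)*3) - 2) = 2²*((3 + ¾) - 2) = 4*(15/4 - 2) = 4*(7/4) = 7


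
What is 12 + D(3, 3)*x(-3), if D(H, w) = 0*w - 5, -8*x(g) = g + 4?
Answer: 101/8 ≈ 12.625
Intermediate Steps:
x(g) = -½ - g/8 (x(g) = -(g + 4)/8 = -(4 + g)/8 = -½ - g/8)
D(H, w) = -5 (D(H, w) = 0 - 5 = -5)
12 + D(3, 3)*x(-3) = 12 - 5*(-½ - ⅛*(-3)) = 12 - 5*(-½ + 3/8) = 12 - 5*(-⅛) = 12 + 5/8 = 101/8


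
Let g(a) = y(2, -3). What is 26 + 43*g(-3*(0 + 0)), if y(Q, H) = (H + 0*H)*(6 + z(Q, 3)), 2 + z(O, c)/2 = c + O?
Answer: -1522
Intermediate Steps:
z(O, c) = -4 + 2*O + 2*c (z(O, c) = -4 + 2*(c + O) = -4 + 2*(O + c) = -4 + (2*O + 2*c) = -4 + 2*O + 2*c)
y(Q, H) = H*(8 + 2*Q) (y(Q, H) = (H + 0*H)*(6 + (-4 + 2*Q + 2*3)) = (H + 0)*(6 + (-4 + 2*Q + 6)) = H*(6 + (2 + 2*Q)) = H*(8 + 2*Q))
g(a) = -36 (g(a) = 2*(-3)*(4 + 2) = 2*(-3)*6 = -36)
26 + 43*g(-3*(0 + 0)) = 26 + 43*(-36) = 26 - 1548 = -1522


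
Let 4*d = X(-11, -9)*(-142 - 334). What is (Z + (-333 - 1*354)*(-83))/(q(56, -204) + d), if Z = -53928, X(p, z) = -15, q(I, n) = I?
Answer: 3093/1841 ≈ 1.6801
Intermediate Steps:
d = 1785 (d = (-15*(-142 - 334))/4 = (-15*(-476))/4 = (¼)*7140 = 1785)
(Z + (-333 - 1*354)*(-83))/(q(56, -204) + d) = (-53928 + (-333 - 1*354)*(-83))/(56 + 1785) = (-53928 + (-333 - 354)*(-83))/1841 = (-53928 - 687*(-83))*(1/1841) = (-53928 + 57021)*(1/1841) = 3093*(1/1841) = 3093/1841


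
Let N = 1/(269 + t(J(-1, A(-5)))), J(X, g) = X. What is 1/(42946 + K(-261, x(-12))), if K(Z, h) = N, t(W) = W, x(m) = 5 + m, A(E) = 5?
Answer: 268/11509529 ≈ 2.3285e-5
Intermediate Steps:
N = 1/268 (N = 1/(269 - 1) = 1/268 ≈ 0.0037313)
K(Z, h) = 1/268
1/(42946 + K(-261, x(-12))) = 1/(42946 + 1/268) = 1/(11509529/268) = 268/11509529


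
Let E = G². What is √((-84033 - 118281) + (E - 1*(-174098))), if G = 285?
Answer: √53009 ≈ 230.24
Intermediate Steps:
E = 81225 (E = 285² = 81225)
√((-84033 - 118281) + (E - 1*(-174098))) = √((-84033 - 118281) + (81225 - 1*(-174098))) = √(-202314 + (81225 + 174098)) = √(-202314 + 255323) = √53009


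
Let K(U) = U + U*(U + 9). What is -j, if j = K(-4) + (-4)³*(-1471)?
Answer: -94120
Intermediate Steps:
K(U) = U + U*(9 + U)
j = 94120 (j = -4*(10 - 4) + (-4)³*(-1471) = -4*6 - 64*(-1471) = -24 + 94144 = 94120)
-j = -1*94120 = -94120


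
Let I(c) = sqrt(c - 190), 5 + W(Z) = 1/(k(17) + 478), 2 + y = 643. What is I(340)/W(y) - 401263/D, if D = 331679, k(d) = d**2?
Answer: -401263/331679 - 3835*sqrt(6)/3834 ≈ -3.6599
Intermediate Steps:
y = 641 (y = -2 + 643 = 641)
W(Z) = -3834/767 (W(Z) = -5 + 1/(17**2 + 478) = -5 + 1/(289 + 478) = -5 + 1/767 = -3834/767)
I(c) = sqrt(-190 + c)
I(340)/W(y) - 401263/D = sqrt(-190 + 340)/(-3834/767) - 401263/331679 = sqrt(150)*(-767/3834) - 401263*1/331679 = (5*sqrt(6))*(-767/3834) - 401263/331679 = -3835*sqrt(6)/3834 - 401263/331679 = -401263/331679 - 3835*sqrt(6)/3834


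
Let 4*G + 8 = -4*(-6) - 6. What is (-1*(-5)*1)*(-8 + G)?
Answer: -55/2 ≈ -27.500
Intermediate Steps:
G = 5/2 (G = -2 + (-4*(-6) - 6)/4 = -2 + (24 - 6)/4 = -2 + (¼)*18 = -2 + 9/2 = 5/2 ≈ 2.5000)
(-1*(-5)*1)*(-8 + G) = (-1*(-5)*1)*(-8 + 5/2) = (5*1)*(-11/2) = 5*(-11/2) = -55/2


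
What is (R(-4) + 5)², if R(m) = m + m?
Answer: 9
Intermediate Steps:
R(m) = 2*m
(R(-4) + 5)² = (2*(-4) + 5)² = (-8 + 5)² = (-3)² = 9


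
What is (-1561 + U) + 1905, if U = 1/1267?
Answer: 435849/1267 ≈ 344.00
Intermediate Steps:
U = 1/1267 ≈ 0.00078927
(-1561 + U) + 1905 = (-1561 + 1/1267) + 1905 = -1977786/1267 + 1905 = 435849/1267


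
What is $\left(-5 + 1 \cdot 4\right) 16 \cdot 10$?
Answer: $-160$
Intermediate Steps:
$\left(-5 + 1 \cdot 4\right) 16 \cdot 10 = \left(-5 + 4\right) 16 \cdot 10 = \left(-1\right) 16 \cdot 10 = \left(-16\right) 10 = -160$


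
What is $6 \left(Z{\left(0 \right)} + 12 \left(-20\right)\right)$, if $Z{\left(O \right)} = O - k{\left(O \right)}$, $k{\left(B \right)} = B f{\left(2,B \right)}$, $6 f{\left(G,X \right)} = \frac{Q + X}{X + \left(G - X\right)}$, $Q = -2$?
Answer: $-1440$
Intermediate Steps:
$f{\left(G,X \right)} = \frac{-2 + X}{6 G}$ ($f{\left(G,X \right)} = \frac{\left(-2 + X\right) \frac{1}{X + \left(G - X\right)}}{6} = \frac{\left(-2 + X\right) \frac{1}{G}}{6} = \frac{\frac{1}{G} \left(-2 + X\right)}{6} = \frac{-2 + X}{6 G}$)
$k{\left(B \right)} = B \left(- \frac{1}{6} + \frac{B}{12}\right)$ ($k{\left(B \right)} = B \frac{-2 + B}{6 \cdot 2} = B \frac{1}{6} \cdot \frac{1}{2} \left(-2 + B\right) = B \left(- \frac{1}{6} + \frac{B}{12}\right)$)
$Z{\left(O \right)} = O - \frac{O \left(-2 + O\right)}{12}$
$6 \left(Z{\left(0 \right)} + 12 \left(-20\right)\right) = 6 \left(\frac{1}{12} \cdot 0 \left(14 - 0\right) + 12 \left(-20\right)\right) = 6 \left(\frac{1}{12} \cdot 0 \left(14 + 0\right) - 240\right) = 6 \left(\frac{1}{12} \cdot 0 \cdot 14 - 240\right) = 6 \left(0 - 240\right) = 6 \left(-240\right) = -1440$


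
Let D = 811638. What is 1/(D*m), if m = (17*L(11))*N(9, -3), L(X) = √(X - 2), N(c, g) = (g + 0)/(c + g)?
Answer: -1/20696769 ≈ -4.8317e-8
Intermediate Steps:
N(c, g) = g/(c + g)
L(X) = √(-2 + X)
m = -51/2 (m = (17*√(-2 + 11))*(-3/(9 - 3)) = (17*√9)*(-3/6) = (17*3)*(-3*⅙) = 51*(-½) = -51/2 ≈ -25.500)
1/(D*m) = 1/(811638*(-51/2)) = (1/811638)*(-2/51) = -1/20696769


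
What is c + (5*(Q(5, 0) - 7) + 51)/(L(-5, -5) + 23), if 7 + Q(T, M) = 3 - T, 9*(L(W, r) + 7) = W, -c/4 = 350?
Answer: -194861/139 ≈ -1401.9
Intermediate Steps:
c = -1400 (c = -4*350 = -1400)
L(W, r) = -7 + W/9
Q(T, M) = -4 - T (Q(T, M) = -7 + (3 - T) = -4 - T)
c + (5*(Q(5, 0) - 7) + 51)/(L(-5, -5) + 23) = -1400 + (5*((-4 - 1*5) - 7) + 51)/((-7 + (⅑)*(-5)) + 23) = -1400 + (5*((-4 - 5) - 7) + 51)/((-7 - 5/9) + 23) = -1400 + (5*(-9 - 7) + 51)/(-68/9 + 23) = -1400 + (5*(-16) + 51)/(139/9) = -1400 + (-80 + 51)*(9/139) = -1400 - 29*9/139 = -1400 - 261/139 = -194861/139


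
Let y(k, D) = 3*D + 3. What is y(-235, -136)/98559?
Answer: -45/10951 ≈ -0.0041092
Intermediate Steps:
y(k, D) = 3 + 3*D
y(-235, -136)/98559 = (3 + 3*(-136))/98559 = (3 - 408)*(1/98559) = -405*1/98559 = -45/10951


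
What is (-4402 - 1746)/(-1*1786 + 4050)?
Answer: -1537/566 ≈ -2.7155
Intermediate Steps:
(-4402 - 1746)/(-1*1786 + 4050) = -6148/(-1786 + 4050) = -6148/2264 = -6148*1/2264 = -1537/566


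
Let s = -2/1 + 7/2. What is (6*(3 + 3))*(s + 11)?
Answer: 450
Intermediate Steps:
s = 3/2 (s = -2*1 + 7*(½) = -2 + 7/2 = 3/2 ≈ 1.5000)
(6*(3 + 3))*(s + 11) = (6*(3 + 3))*(3/2 + 11) = (6*6)*(25/2) = 36*(25/2) = 450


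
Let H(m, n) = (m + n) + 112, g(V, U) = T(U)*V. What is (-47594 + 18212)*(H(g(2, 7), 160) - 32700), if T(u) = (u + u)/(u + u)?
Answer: 952740732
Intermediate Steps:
T(u) = 1 (T(u) = (2*u)/((2*u)) = (2*u)*(1/(2*u)) = 1)
g(V, U) = V (g(V, U) = 1*V = V)
H(m, n) = 112 + m + n
(-47594 + 18212)*(H(g(2, 7), 160) - 32700) = (-47594 + 18212)*((112 + 2 + 160) - 32700) = -29382*(274 - 32700) = -29382*(-32426) = 952740732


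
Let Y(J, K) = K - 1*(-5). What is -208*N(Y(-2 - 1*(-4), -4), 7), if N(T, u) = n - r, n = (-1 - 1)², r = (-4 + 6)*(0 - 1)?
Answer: -1248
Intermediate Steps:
Y(J, K) = 5 + K (Y(J, K) = K + 5 = 5 + K)
r = -2 (r = 2*(-1) = -2)
n = 4 (n = (-2)² = 4)
N(T, u) = 6 (N(T, u) = 4 - 1*(-2) = 4 + 2 = 6)
-208*N(Y(-2 - 1*(-4), -4), 7) = -208*6 = -1248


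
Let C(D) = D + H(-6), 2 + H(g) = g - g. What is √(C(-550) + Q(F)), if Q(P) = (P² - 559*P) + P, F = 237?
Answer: I*√76629 ≈ 276.82*I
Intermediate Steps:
H(g) = -2 (H(g) = -2 + (g - g) = -2 + 0 = -2)
Q(P) = P² - 558*P
C(D) = -2 + D (C(D) = D - 2 = -2 + D)
√(C(-550) + Q(F)) = √((-2 - 550) + 237*(-558 + 237)) = √(-552 + 237*(-321)) = √(-552 - 76077) = √(-76629) = I*√76629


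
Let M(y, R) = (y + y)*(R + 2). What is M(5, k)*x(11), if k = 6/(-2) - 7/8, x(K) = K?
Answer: -825/4 ≈ -206.25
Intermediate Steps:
k = -31/8 (k = 6*(-½) - 7*⅛ = -3 - 7/8 = -31/8 ≈ -3.8750)
M(y, R) = 2*y*(2 + R) (M(y, R) = (2*y)*(2 + R) = 2*y*(2 + R))
M(5, k)*x(11) = (2*5*(2 - 31/8))*11 = (2*5*(-15/8))*11 = -75/4*11 = -825/4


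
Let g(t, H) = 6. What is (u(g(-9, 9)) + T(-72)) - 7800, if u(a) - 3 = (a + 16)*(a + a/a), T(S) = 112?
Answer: -7531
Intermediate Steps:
u(a) = 3 + (1 + a)*(16 + a) (u(a) = 3 + (a + 16)*(a + a/a) = 3 + (16 + a)*(a + 1) = 3 + (16 + a)*(1 + a) = 3 + (1 + a)*(16 + a))
(u(g(-9, 9)) + T(-72)) - 7800 = ((19 + 6**2 + 17*6) + 112) - 7800 = ((19 + 36 + 102) + 112) - 7800 = (157 + 112) - 7800 = 269 - 7800 = -7531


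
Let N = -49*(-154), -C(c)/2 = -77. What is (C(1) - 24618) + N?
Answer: -16918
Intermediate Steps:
C(c) = 154 (C(c) = -2*(-77) = 154)
N = 7546
(C(1) - 24618) + N = (154 - 24618) + 7546 = -24464 + 7546 = -16918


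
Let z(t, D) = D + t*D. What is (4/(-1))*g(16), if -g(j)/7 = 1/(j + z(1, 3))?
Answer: 14/11 ≈ 1.2727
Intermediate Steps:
z(t, D) = D + D*t
g(j) = -7/(6 + j) (g(j) = -7/(j + 3*(1 + 1)) = -7/(j + 3*2) = -7/(j + 6) = -7/(6 + j))
(4/(-1))*g(16) = (4/(-1))*(-7/(6 + 16)) = (4*(-1))*(-7/22) = -(-28)/22 = -4*(-7/22) = 14/11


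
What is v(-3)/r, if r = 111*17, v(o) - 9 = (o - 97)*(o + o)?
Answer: 203/629 ≈ 0.32273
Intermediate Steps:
v(o) = 9 + 2*o*(-97 + o) (v(o) = 9 + (o - 97)*(o + o) = 9 + (-97 + o)*(2*o) = 9 + 2*o*(-97 + o))
r = 1887
v(-3)/r = (9 - 194*(-3) + 2*(-3)²)/1887 = (9 + 582 + 2*9)*(1/1887) = (9 + 582 + 18)*(1/1887) = 609*(1/1887) = 203/629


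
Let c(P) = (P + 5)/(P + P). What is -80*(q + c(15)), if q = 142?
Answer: -34240/3 ≈ -11413.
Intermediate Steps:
c(P) = (5 + P)/(2*P) (c(P) = (5 + P)/((2*P)) = (5 + P)*(1/(2*P)) = (5 + P)/(2*P))
-80*(q + c(15)) = -80*(142 + (½)*(5 + 15)/15) = -80*(142 + (½)*(1/15)*20) = -80*(142 + ⅔) = -80*428/3 = -34240/3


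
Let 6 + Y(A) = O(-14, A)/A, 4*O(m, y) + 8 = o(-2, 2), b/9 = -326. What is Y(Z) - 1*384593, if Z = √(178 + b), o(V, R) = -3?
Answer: -384599 + 11*I*√689/5512 ≈ -3.846e+5 + 0.052383*I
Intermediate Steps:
b = -2934 (b = 9*(-326) = -2934)
Z = 2*I*√689 (Z = √(178 - 2934) = √(-2756) = 2*I*√689 ≈ 52.498*I)
O(m, y) = -11/4 (O(m, y) = -2 + (¼)*(-3) = -2 - ¾ = -11/4)
Y(A) = -6 - 11/(4*A)
Y(Z) - 1*384593 = (-6 - 11*(-I*√689/1378)/4) - 1*384593 = (-6 - (-11)*I*√689/5512) - 384593 = (-6 + 11*I*√689/5512) - 384593 = -384599 + 11*I*√689/5512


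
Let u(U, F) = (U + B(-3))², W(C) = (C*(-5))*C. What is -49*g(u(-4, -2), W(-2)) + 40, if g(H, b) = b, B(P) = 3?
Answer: 1020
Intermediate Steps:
W(C) = -5*C² (W(C) = (-5*C)*C = -5*C²)
u(U, F) = (3 + U)² (u(U, F) = (U + 3)² = (3 + U)²)
-49*g(u(-4, -2), W(-2)) + 40 = -(-245)*(-2)² + 40 = -(-245)*4 + 40 = -49*(-20) + 40 = 980 + 40 = 1020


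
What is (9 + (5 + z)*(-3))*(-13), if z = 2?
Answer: 156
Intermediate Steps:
(9 + (5 + z)*(-3))*(-13) = (9 + (5 + 2)*(-3))*(-13) = (9 + 7*(-3))*(-13) = (9 - 21)*(-13) = -12*(-13) = 156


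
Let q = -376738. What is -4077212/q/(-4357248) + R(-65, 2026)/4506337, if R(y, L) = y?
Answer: -31268362399751/1849334120318110272 ≈ -1.6908e-5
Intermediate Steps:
-4077212/q/(-4357248) + R(-65, 2026)/4506337 = -4077212/(-376738)/(-4357248) - 65/4506337 = -4077212*(-1/376738)*(-1/4357248) - 65*1/4506337 = (2038606/188369)*(-1/4357248) - 65/4506337 = -1019303/410385224256 - 65/4506337 = -31268362399751/1849334120318110272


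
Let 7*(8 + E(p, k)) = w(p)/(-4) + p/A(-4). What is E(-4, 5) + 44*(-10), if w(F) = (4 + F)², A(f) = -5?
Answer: -15676/35 ≈ -447.89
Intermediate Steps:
E(p, k) = -8 - (4 + p)²/28 - p/35 (E(p, k) = -8 + ((4 + p)²/(-4) + p/(-5))/7 = -8 + ((4 + p)²*(-¼) + p*(-⅕))/7 = -8 + (-(4 + p)²/4 - p/5)/7 = -8 + (-(4 + p)²/28 - p/35) = -8 - (4 + p)²/28 - p/35)
E(-4, 5) + 44*(-10) = (-60/7 - 11/35*(-4) - 1/28*(-4)²) + 44*(-10) = (-60/7 + 44/35 - 1/28*16) - 440 = (-60/7 + 44/35 - 4/7) - 440 = -276/35 - 440 = -15676/35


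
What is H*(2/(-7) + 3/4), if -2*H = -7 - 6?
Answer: 169/56 ≈ 3.0179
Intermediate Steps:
H = 13/2 (H = -(-7 - 6)/2 = -½*(-13) = 13/2 ≈ 6.5000)
H*(2/(-7) + 3/4) = 13*(2/(-7) + 3/4)/2 = 13*(2*(-⅐) + 3*(¼))/2 = 13*(-2/7 + ¾)/2 = (13/2)*(13/28) = 169/56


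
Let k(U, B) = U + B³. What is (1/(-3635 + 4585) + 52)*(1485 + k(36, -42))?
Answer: -3584882367/950 ≈ -3.7736e+6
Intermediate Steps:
(1/(-3635 + 4585) + 52)*(1485 + k(36, -42)) = (1/(-3635 + 4585) + 52)*(1485 + (36 + (-42)³)) = (1/950 + 52)*(1485 + (36 - 74088)) = (1/950 + 52)*(1485 - 74052) = (49401/950)*(-72567) = -3584882367/950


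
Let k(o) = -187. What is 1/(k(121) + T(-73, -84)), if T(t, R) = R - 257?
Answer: -1/528 ≈ -0.0018939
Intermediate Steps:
T(t, R) = -257 + R
1/(k(121) + T(-73, -84)) = 1/(-187 + (-257 - 84)) = 1/(-187 - 341) = 1/(-528) = -1/528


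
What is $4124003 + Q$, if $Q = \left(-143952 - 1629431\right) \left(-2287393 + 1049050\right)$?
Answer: $2196060548372$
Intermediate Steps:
$Q = 2196056424369$ ($Q = \left(-1773383\right) \left(-1238343\right) = 2196056424369$)
$4124003 + Q = 4124003 + 2196056424369 = 2196060548372$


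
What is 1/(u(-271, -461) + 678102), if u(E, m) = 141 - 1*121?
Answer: 1/678122 ≈ 1.4747e-6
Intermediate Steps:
u(E, m) = 20 (u(E, m) = 141 - 121 = 20)
1/(u(-271, -461) + 678102) = 1/(20 + 678102) = 1/678122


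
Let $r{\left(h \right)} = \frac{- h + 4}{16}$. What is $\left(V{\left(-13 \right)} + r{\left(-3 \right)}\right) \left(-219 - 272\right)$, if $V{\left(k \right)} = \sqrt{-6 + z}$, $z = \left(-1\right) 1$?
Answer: $- \frac{3437}{16} - 491 i \sqrt{7} \approx -214.81 - 1299.1 i$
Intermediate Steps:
$z = -1$
$V{\left(k \right)} = i \sqrt{7}$ ($V{\left(k \right)} = \sqrt{-6 - 1} = \sqrt{-7} = i \sqrt{7}$)
$r{\left(h \right)} = \frac{1}{4} - \frac{h}{16}$ ($r{\left(h \right)} = \left(4 - h\right) \frac{1}{16} = \frac{1}{4} - \frac{h}{16}$)
$\left(V{\left(-13 \right)} + r{\left(-3 \right)}\right) \left(-219 - 272\right) = \left(i \sqrt{7} + \left(\frac{1}{4} - - \frac{3}{16}\right)\right) \left(-219 - 272\right) = \left(i \sqrt{7} + \left(\frac{1}{4} + \frac{3}{16}\right)\right) \left(-491\right) = \left(i \sqrt{7} + \frac{7}{16}\right) \left(-491\right) = \left(\frac{7}{16} + i \sqrt{7}\right) \left(-491\right) = - \frac{3437}{16} - 491 i \sqrt{7}$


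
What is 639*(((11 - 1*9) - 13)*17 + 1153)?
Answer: 617274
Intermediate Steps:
639*(((11 - 1*9) - 13)*17 + 1153) = 639*(((11 - 9) - 13)*17 + 1153) = 639*((2 - 13)*17 + 1153) = 639*(-11*17 + 1153) = 639*(-187 + 1153) = 639*966 = 617274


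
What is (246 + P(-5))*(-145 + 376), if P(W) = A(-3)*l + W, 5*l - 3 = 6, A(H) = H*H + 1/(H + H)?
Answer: 593439/10 ≈ 59344.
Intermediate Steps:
A(H) = H**2 + 1/(2*H)
l = 9/5 (l = 3/5 + (1/5)*6 = 3/5 + 6/5 = 9/5 ≈ 1.8000)
P(W) = 159/10 + W (P(W) = ((1/2 + (-3)**3)/(-3))*(9/5) + W = -(1/2 - 27)/3*(9/5) + W = -1/3*(-53/2)*(9/5) + W = (53/6)*(9/5) + W = 159/10 + W)
(246 + P(-5))*(-145 + 376) = (246 + (159/10 - 5))*(-145 + 376) = (246 + 109/10)*231 = (2569/10)*231 = 593439/10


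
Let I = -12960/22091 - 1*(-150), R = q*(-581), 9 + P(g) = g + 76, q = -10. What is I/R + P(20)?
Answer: 1116963846/12834871 ≈ 87.026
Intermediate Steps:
P(g) = 67 + g (P(g) = -9 + (g + 76) = -9 + (76 + g) = 67 + g)
R = 5810 (R = -10*(-581) = 5810)
I = 3300690/22091 (I = -12960*1/22091 + 150 = -12960/22091 + 150 = 3300690/22091 ≈ 149.41)
I/R + P(20) = (3300690/22091)/5810 + (67 + 20) = (3300690/22091)*(1/5810) + 87 = 330069/12834871 + 87 = 1116963846/12834871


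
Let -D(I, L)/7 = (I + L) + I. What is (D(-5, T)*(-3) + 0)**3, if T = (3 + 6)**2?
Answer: 3314613771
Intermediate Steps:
T = 81 (T = 9**2 = 81)
D(I, L) = -14*I - 7*L (D(I, L) = -7*((I + L) + I) = -7*(L + 2*I) = -14*I - 7*L)
(D(-5, T)*(-3) + 0)**3 = ((-14*(-5) - 7*81)*(-3) + 0)**3 = ((70 - 567)*(-3) + 0)**3 = (-497*(-3) + 0)**3 = (1491 + 0)**3 = 1491**3 = 3314613771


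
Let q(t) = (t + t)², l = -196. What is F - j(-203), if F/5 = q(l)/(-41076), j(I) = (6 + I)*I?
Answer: -58694237/1467 ≈ -40010.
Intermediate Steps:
j(I) = I*(6 + I)
q(t) = 4*t² (q(t) = (2*t)² = 4*t²)
F = -27440/1467 (F = 5*((4*(-196)²)/(-41076)) = 5*((4*38416)*(-1/41076)) = 5*(153664*(-1/41076)) = 5*(-5488/1467) = -27440/1467 ≈ -18.705)
F - j(-203) = -27440/1467 - (-203)*(6 - 203) = -27440/1467 - (-203)*(-197) = -27440/1467 - 1*39991 = -27440/1467 - 39991 = -58694237/1467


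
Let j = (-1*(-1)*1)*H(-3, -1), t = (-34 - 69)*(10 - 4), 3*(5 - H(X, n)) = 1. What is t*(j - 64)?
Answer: 36668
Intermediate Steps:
H(X, n) = 14/3 (H(X, n) = 5 - 1/3*1 = 5 - 1/3 = 14/3)
t = -618 (t = -103*6 = -618)
j = 14/3 (j = (-1*(-1)*1)*(14/3) = (1*1)*(14/3) = 1*(14/3) = 14/3 ≈ 4.6667)
t*(j - 64) = -618*(14/3 - 64) = -618*(-178/3) = 36668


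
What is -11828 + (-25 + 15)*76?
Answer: -12588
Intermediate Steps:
-11828 + (-25 + 15)*76 = -11828 - 10*76 = -11828 - 760 = -12588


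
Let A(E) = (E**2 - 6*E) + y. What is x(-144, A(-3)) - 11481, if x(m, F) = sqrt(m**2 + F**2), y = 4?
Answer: -11481 + sqrt(21697) ≈ -11334.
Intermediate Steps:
A(E) = 4 + E**2 - 6*E (A(E) = (E**2 - 6*E) + 4 = 4 + E**2 - 6*E)
x(m, F) = sqrt(F**2 + m**2)
x(-144, A(-3)) - 11481 = sqrt((4 + (-3)**2 - 6*(-3))**2 + (-144)**2) - 11481 = sqrt((4 + 9 + 18)**2 + 20736) - 11481 = sqrt(31**2 + 20736) - 11481 = sqrt(961 + 20736) - 11481 = sqrt(21697) - 11481 = -11481 + sqrt(21697)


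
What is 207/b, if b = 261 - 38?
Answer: 207/223 ≈ 0.92825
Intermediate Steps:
b = 223
207/b = 207/223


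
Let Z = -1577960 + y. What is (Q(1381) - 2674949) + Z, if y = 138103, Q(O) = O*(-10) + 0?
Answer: -4128616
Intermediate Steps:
Q(O) = -10*O (Q(O) = -10*O + 0 = -10*O)
Z = -1439857 (Z = -1577960 + 138103 = -1439857)
(Q(1381) - 2674949) + Z = (-10*1381 - 2674949) - 1439857 = (-13810 - 2674949) - 1439857 = -2688759 - 1439857 = -4128616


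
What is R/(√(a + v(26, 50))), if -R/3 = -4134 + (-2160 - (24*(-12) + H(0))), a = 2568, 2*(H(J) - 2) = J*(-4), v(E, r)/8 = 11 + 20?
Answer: 2253*√11/22 ≈ 339.65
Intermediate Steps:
v(E, r) = 248 (v(E, r) = 8*(11 + 20) = 8*31 = 248)
H(J) = 2 - 2*J (H(J) = 2 + (J*(-4))/2 = 2 + (-4*J)/2 = 2 - 2*J)
R = 18024 (R = -3*(-4134 + (-2160 - (24*(-12) + (2 - 2*0)))) = -3*(-4134 + (-2160 - (-288 + (2 + 0)))) = -3*(-4134 + (-2160 - (-288 + 2))) = -3*(-4134 + (-2160 - 1*(-286))) = -3*(-4134 + (-2160 + 286)) = -3*(-4134 - 1874) = -3*(-6008) = 18024)
R/(√(a + v(26, 50))) = 18024/(√(2568 + 248)) = 18024/(√2816) = 18024/((16*√11)) = 18024*(√11/176) = 2253*√11/22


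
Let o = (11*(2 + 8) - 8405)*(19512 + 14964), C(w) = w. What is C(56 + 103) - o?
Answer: 285978579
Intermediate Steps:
o = -285978420 (o = (11*10 - 8405)*34476 = (110 - 8405)*34476 = -8295*34476 = -285978420)
C(56 + 103) - o = (56 + 103) - 1*(-285978420) = 159 + 285978420 = 285978579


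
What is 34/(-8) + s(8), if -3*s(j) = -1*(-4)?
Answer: -67/12 ≈ -5.5833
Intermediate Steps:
s(j) = -4/3 (s(j) = -(-1)*(-4)/3 = -1/3*4 = -4/3)
34/(-8) + s(8) = 34/(-8) - 4/3 = 34*(-1/8) - 4/3 = -17/4 - 4/3 = -67/12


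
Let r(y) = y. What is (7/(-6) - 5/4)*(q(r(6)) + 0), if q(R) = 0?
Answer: 0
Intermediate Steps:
(7/(-6) - 5/4)*(q(r(6)) + 0) = (7/(-6) - 5/4)*(0 + 0) = (7*(-1/6) - 5*1/4)*0 = (-7/6 - 5/4)*0 = -29/12*0 = 0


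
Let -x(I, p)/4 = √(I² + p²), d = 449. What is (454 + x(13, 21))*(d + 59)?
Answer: 230632 - 2032*√610 ≈ 1.8045e+5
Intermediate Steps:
x(I, p) = -4*√(I² + p²)
(454 + x(13, 21))*(d + 59) = (454 - 4*√(13² + 21²))*(449 + 59) = (454 - 4*√(169 + 441))*508 = (454 - 4*√610)*508 = 230632 - 2032*√610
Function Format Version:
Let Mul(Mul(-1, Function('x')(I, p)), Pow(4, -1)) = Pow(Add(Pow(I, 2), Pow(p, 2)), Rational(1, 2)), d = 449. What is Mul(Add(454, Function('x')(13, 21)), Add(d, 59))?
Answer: Add(230632, Mul(-2032, Pow(610, Rational(1, 2)))) ≈ 1.8045e+5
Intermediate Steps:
Function('x')(I, p) = Mul(-4, Pow(Add(Pow(I, 2), Pow(p, 2)), Rational(1, 2)))
Mul(Add(454, Function('x')(13, 21)), Add(d, 59)) = Mul(Add(454, Mul(-4, Pow(Add(Pow(13, 2), Pow(21, 2)), Rational(1, 2)))), Add(449, 59)) = Mul(Add(454, Mul(-4, Pow(Add(169, 441), Rational(1, 2)))), 508) = Mul(Add(454, Mul(-4, Pow(610, Rational(1, 2)))), 508) = Add(230632, Mul(-2032, Pow(610, Rational(1, 2))))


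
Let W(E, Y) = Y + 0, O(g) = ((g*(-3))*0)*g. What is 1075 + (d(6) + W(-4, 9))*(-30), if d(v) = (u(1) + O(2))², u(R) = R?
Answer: 775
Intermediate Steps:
O(g) = 0 (O(g) = (-3*g*0)*g = 0*g = 0)
W(E, Y) = Y
d(v) = 1 (d(v) = (1 + 0)² = 1² = 1)
1075 + (d(6) + W(-4, 9))*(-30) = 1075 + (1 + 9)*(-30) = 1075 + 10*(-30) = 1075 - 300 = 775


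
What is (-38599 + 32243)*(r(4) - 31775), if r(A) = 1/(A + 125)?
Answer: 26053078744/129 ≈ 2.0196e+8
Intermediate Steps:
r(A) = 1/(125 + A)
(-38599 + 32243)*(r(4) - 31775) = (-38599 + 32243)*(1/(125 + 4) - 31775) = -6356*(1/129 - 31775) = -6356*(-4098974/129) = 26053078744/129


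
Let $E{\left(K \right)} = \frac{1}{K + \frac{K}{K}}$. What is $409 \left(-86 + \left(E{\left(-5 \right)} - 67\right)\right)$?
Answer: $- \frac{250717}{4} \approx -62679.0$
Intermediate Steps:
$E{\left(K \right)} = \frac{1}{1 + K}$ ($E{\left(K \right)} = \frac{1}{K + 1} = \frac{1}{1 + K}$)
$409 \left(-86 + \left(E{\left(-5 \right)} - 67\right)\right) = 409 \left(-86 + \left(\frac{1}{1 - 5} - 67\right)\right) = 409 \left(-86 - \left(67 - \frac{1}{-4}\right)\right) = 409 \left(-86 - \frac{269}{4}\right) = 409 \left(- \frac{613}{4}\right) = - \frac{250717}{4}$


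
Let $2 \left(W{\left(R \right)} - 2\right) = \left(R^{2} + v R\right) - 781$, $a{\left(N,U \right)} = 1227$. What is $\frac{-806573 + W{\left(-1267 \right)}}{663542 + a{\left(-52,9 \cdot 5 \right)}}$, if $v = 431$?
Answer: $- \frac{554711}{1329538} \approx -0.41722$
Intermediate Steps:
$W{\left(R \right)} = - \frac{777}{2} + \frac{R^{2}}{2} + \frac{431 R}{2}$ ($W{\left(R \right)} = 2 + \frac{\left(R^{2} + 431 R\right) - 781}{2} = 2 + \frac{-781 + R^{2} + 431 R}{2} = 2 + \left(- \frac{781}{2} + \frac{R^{2}}{2} + \frac{431 R}{2}\right) = - \frac{777}{2} + \frac{R^{2}}{2} + \frac{431 R}{2}$)
$\frac{-806573 + W{\left(-1267 \right)}}{663542 + a{\left(-52,9 \cdot 5 \right)}} = \frac{-806573 + \left(- \frac{777}{2} + \frac{\left(-1267\right)^{2}}{2} + \frac{431}{2} \left(-1267\right)\right)}{663542 + 1227} = \frac{-806573 - - \frac{1058435}{2}}{664769} = \left(-806573 - - \frac{1058435}{2}\right) \frac{1}{664769} = \left(-806573 + \frac{1058435}{2}\right) \frac{1}{664769} = \left(- \frac{554711}{2}\right) \frac{1}{664769} = - \frac{554711}{1329538}$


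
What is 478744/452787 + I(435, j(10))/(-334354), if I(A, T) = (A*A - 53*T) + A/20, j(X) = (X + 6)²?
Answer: 322099668799/605564578392 ≈ 0.53190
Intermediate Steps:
j(X) = (6 + X)²
I(A, T) = A² - 53*T + A/20 (I(A, T) = (A² - 53*T) + A*(1/20) = (A² - 53*T) + A/20 = A² - 53*T + A/20)
478744/452787 + I(435, j(10))/(-334354) = 478744/452787 + (435² - 53*(6 + 10)² + (1/20)*435)/(-334354) = 478744*(1/452787) + (189225 - 53*16² + 87/4)*(-1/334354) = 478744/452787 + (189225 - 53*256 + 87/4)*(-1/334354) = 478744/452787 + (189225 - 13568 + 87/4)*(-1/334354) = 478744/452787 + (702715/4)*(-1/334354) = 478744/452787 - 702715/1337416 = 322099668799/605564578392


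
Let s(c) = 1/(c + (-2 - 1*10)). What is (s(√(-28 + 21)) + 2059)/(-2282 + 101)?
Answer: -310897/329331 + I*√7/329331 ≈ -0.94403 + 8.0337e-6*I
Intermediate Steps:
s(c) = 1/(-12 + c) (s(c) = 1/(c + (-2 - 10)) = 1/(c - 12) = 1/(-12 + c))
(s(√(-28 + 21)) + 2059)/(-2282 + 101) = (1/(-12 + √(-28 + 21)) + 2059)/(-2282 + 101) = (1/(-12 + √(-7)) + 2059)/(-2181) = (1/(-12 + I*√7) + 2059)*(-1/2181) = (2059 + 1/(-12 + I*√7))*(-1/2181) = -2059/2181 - 1/(2181*(-12 + I*√7))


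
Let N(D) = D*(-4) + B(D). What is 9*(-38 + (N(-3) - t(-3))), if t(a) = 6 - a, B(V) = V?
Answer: -342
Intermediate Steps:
N(D) = -3*D (N(D) = D*(-4) + D = -4*D + D = -3*D)
9*(-38 + (N(-3) - t(-3))) = 9*(-38 + (-3*(-3) - (6 - 1*(-3)))) = 9*(-38 + (9 - (6 + 3))) = 9*(-38 + (9 - 1*9)) = 9*(-38 + (9 - 9)) = 9*(-38 + 0) = 9*(-38) = -342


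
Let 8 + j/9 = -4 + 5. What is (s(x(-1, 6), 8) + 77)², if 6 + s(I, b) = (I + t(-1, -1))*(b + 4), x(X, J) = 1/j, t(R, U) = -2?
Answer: 966289/441 ≈ 2191.1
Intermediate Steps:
j = -63 (j = -72 + 9*(-4 + 5) = -72 + 9*1 = -72 + 9 = -63)
x(X, J) = -1/63 (x(X, J) = 1/(-63) = -1/63)
s(I, b) = -6 + (-2 + I)*(4 + b) (s(I, b) = -6 + (I - 2)*(b + 4) = -6 + (-2 + I)*(4 + b))
(s(x(-1, 6), 8) + 77)² = ((-14 - 2*8 + 4*(-1/63) - 1/63*8) + 77)² = ((-14 - 16 - 4/63 - 8/63) + 77)² = (-634/21 + 77)² = (983/21)² = 966289/441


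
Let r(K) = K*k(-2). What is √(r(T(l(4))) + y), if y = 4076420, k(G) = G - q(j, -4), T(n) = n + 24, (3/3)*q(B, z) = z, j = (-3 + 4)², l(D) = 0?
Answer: 2*√1019117 ≈ 2019.0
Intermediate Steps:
j = 1 (j = 1² = 1)
q(B, z) = z
T(n) = 24 + n
k(G) = 4 + G (k(G) = G - 1*(-4) = G + 4 = 4 + G)
r(K) = 2*K (r(K) = K*(4 - 2) = K*2 = 2*K)
√(r(T(l(4))) + y) = √(2*(24 + 0) + 4076420) = √(2*24 + 4076420) = √(48 + 4076420) = √4076468 = 2*√1019117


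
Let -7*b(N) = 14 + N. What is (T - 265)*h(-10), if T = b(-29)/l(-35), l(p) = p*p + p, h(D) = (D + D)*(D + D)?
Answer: -88297400/833 ≈ -1.0600e+5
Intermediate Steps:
h(D) = 4*D² (h(D) = (2*D)*(2*D) = 4*D²)
l(p) = p + p² (l(p) = p² + p = p + p²)
b(N) = -2 - N/7 (b(N) = -(14 + N)/7 = -2 - N/7)
T = 3/1666 (T = (-2 - ⅐*(-29))/((-35*(1 - 35))) = (-2 + 29/7)/((-35*(-34))) = (15/7)/1190 = (15/7)*(1/1190) = 3/1666 ≈ 0.0018007)
(T - 265)*h(-10) = (3/1666 - 265)*(4*(-10)²) = -882974*100/833 = -441487/1666*400 = -88297400/833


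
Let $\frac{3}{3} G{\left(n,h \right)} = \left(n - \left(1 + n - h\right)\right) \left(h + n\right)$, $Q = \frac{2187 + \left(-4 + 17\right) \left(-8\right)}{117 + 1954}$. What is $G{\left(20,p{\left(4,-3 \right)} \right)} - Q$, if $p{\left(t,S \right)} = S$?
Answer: $- \frac{142911}{2071} \approx -69.006$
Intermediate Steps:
$Q = \frac{2083}{2071}$ ($Q = \frac{2187 + 13 \left(-8\right)}{2071} = \left(2187 - 104\right) \frac{1}{2071} = 2083 \cdot \frac{1}{2071} = \frac{2083}{2071} \approx 1.0058$)
$G{\left(n,h \right)} = \left(-1 + h\right) \left(h + n\right)$ ($G{\left(n,h \right)} = \left(n - \left(1 + n - h\right)\right) \left(h + n\right) = \left(-1 + h\right) \left(h + n\right)$)
$G{\left(20,p{\left(4,-3 \right)} \right)} - Q = \left(\left(-3\right)^{2} - -3 - 20 - 60\right) - \frac{2083}{2071} = \left(9 + 3 - 20 - 60\right) - \frac{2083}{2071} = -68 - \frac{2083}{2071} = - \frac{142911}{2071}$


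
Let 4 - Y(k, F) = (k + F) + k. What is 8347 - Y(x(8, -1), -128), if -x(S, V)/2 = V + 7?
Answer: 8191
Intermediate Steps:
x(S, V) = -14 - 2*V (x(S, V) = -2*(V + 7) = -2*(7 + V) = -14 - 2*V)
Y(k, F) = 4 - F - 2*k (Y(k, F) = 4 - ((k + F) + k) = 4 - ((F + k) + k) = 4 - (F + 2*k) = 4 + (-F - 2*k) = 4 - F - 2*k)
8347 - Y(x(8, -1), -128) = 8347 - (4 - 1*(-128) - 2*(-14 - 2*(-1))) = 8347 - (4 + 128 - 2*(-14 + 2)) = 8347 - (4 + 128 - 2*(-12)) = 8347 - (4 + 128 + 24) = 8347 - 1*156 = 8347 - 156 = 8191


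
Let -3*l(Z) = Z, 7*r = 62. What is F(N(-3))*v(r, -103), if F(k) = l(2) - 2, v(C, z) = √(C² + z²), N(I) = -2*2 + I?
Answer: -8*√523685/21 ≈ -275.68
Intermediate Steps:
r = 62/7 (r = (⅐)*62 = 62/7 ≈ 8.8571)
l(Z) = -Z/3
N(I) = -4 + I
F(k) = -8/3 (F(k) = -⅓*2 - 2 = -⅔ - 2 = -8/3)
F(N(-3))*v(r, -103) = -8*√((62/7)² + (-103)²)/3 = -8*√(3844/49 + 10609)/3 = -8*√523685/21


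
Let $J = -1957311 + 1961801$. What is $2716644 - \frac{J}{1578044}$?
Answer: $\frac{2143491879923}{789022} \approx 2.7166 \cdot 10^{6}$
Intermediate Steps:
$J = 4490$
$2716644 - \frac{J}{1578044} = 2716644 - \frac{4490}{1578044} = 2716644 - 4490 \cdot \frac{1}{1578044} = 2716644 - \frac{2245}{789022} = \frac{2143491879923}{789022}$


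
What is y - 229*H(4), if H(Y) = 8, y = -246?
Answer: -2078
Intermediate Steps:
y - 229*H(4) = -246 - 229*8 = -246 - 1832 = -2078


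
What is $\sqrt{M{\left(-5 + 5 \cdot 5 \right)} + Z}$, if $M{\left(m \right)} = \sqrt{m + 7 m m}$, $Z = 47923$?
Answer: $\sqrt{47923 + 2 \sqrt{705}} \approx 219.03$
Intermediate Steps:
$M{\left(m \right)} = \sqrt{m + 7 m^{2}}$
$\sqrt{M{\left(-5 + 5 \cdot 5 \right)} + Z} = \sqrt{\sqrt{\left(-5 + 5 \cdot 5\right) \left(1 + 7 \left(-5 + 5 \cdot 5\right)\right)} + 47923} = \sqrt{\sqrt{\left(-5 + 25\right) \left(1 + 7 \left(-5 + 25\right)\right)} + 47923} = \sqrt{\sqrt{20 \left(1 + 7 \cdot 20\right)} + 47923} = \sqrt{\sqrt{20 \left(1 + 140\right)} + 47923} = \sqrt{\sqrt{20 \cdot 141} + 47923} = \sqrt{\sqrt{2820} + 47923} = \sqrt{2 \sqrt{705} + 47923} = \sqrt{47923 + 2 \sqrt{705}}$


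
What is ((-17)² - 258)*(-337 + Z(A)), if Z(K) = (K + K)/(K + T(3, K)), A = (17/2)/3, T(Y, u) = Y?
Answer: -364591/35 ≈ -10417.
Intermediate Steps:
A = 17/6 (A = (17*(½))*(⅓) = (17/2)*(⅓) = 17/6 ≈ 2.8333)
Z(K) = 2*K/(3 + K) (Z(K) = (K + K)/(K + 3) = (2*K)/(3 + K) = 2*K/(3 + K))
((-17)² - 258)*(-337 + Z(A)) = ((-17)² - 258)*(-337 + 2*(17/6)/(3 + 17/6)) = (289 - 258)*(-337 + 2*(17/6)/(35/6)) = 31*(-337 + 2*(17/6)*(6/35)) = 31*(-337 + 34/35) = 31*(-11761/35) = -364591/35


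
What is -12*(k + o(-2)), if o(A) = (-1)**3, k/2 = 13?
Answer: -300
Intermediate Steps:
k = 26 (k = 2*13 = 26)
o(A) = -1
-12*(k + o(-2)) = -12*(26 - 1) = -12*25 = -300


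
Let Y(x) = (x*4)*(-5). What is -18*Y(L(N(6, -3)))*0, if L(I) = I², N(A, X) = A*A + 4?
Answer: 0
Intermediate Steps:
N(A, X) = 4 + A² (N(A, X) = A² + 4 = 4 + A²)
Y(x) = -20*x (Y(x) = (4*x)*(-5) = -20*x)
-18*Y(L(N(6, -3)))*0 = -(-360)*(4 + 6²)²*0 = -(-360)*(4 + 36)²*0 = -(-360)*40²*0 = -(-360)*1600*0 = -18*(-32000)*0 = 576000*0 = 0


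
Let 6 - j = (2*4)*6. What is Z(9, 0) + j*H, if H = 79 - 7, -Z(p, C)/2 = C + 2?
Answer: -3028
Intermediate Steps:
Z(p, C) = -4 - 2*C (Z(p, C) = -2*(C + 2) = -2*(2 + C) = -4 - 2*C)
j = -42 (j = 6 - 2*4*6 = 6 - 8*6 = 6 - 1*48 = 6 - 48 = -42)
H = 72
Z(9, 0) + j*H = (-4 - 2*0) - 42*72 = (-4 + 0) - 3024 = -4 - 3024 = -3028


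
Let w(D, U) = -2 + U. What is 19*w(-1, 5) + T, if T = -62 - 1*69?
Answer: -74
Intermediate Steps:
T = -131 (T = -62 - 69 = -131)
19*w(-1, 5) + T = 19*(-2 + 5) - 131 = 19*3 - 131 = 57 - 131 = -74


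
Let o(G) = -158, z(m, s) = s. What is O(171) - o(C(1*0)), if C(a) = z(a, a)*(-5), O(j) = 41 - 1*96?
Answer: 103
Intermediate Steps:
O(j) = -55 (O(j) = 41 - 96 = -55)
C(a) = -5*a (C(a) = a*(-5) = -5*a)
O(171) - o(C(1*0)) = -55 - 1*(-158) = -55 + 158 = 103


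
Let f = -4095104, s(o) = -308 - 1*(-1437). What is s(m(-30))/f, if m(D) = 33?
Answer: -1129/4095104 ≈ -0.00027570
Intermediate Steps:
s(o) = 1129 (s(o) = -308 + 1437 = 1129)
s(m(-30))/f = 1129/(-4095104) = 1129*(-1/4095104) = -1129/4095104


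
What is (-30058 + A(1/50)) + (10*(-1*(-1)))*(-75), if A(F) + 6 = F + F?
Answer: -770349/25 ≈ -30814.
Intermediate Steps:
A(F) = -6 + 2*F (A(F) = -6 + (F + F) = -6 + 2*F)
(-30058 + A(1/50)) + (10*(-1*(-1)))*(-75) = (-30058 + (-6 + 2/50)) + (10*(-1*(-1)))*(-75) = (-30058 + (-6 + 2*(1/50))) + (10*1)*(-75) = (-30058 + (-6 + 1/25)) + 10*(-75) = (-30058 - 149/25) - 750 = -751599/25 - 750 = -770349/25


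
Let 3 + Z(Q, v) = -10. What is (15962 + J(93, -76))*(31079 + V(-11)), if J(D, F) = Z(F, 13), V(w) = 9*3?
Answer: 496109594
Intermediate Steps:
Z(Q, v) = -13 (Z(Q, v) = -3 - 10 = -13)
V(w) = 27
J(D, F) = -13
(15962 + J(93, -76))*(31079 + V(-11)) = (15962 - 13)*(31079 + 27) = 15949*31106 = 496109594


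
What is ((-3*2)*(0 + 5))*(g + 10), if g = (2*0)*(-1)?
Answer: -300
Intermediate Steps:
g = 0 (g = 0*(-1) = 0)
((-3*2)*(0 + 5))*(g + 10) = ((-3*2)*(0 + 5))*(0 + 10) = -6*5*10 = -30*10 = -300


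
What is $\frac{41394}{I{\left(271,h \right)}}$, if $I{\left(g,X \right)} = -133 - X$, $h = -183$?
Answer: $\frac{20697}{25} \approx 827.88$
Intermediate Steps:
$\frac{41394}{I{\left(271,h \right)}} = \frac{41394}{-133 - -183} = \frac{41394}{-133 + 183} = \frac{41394}{50} = 41394 \cdot \frac{1}{50} = \frac{20697}{25}$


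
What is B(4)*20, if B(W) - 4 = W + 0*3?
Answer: 160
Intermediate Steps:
B(W) = 4 + W (B(W) = 4 + (W + 0*3) = 4 + (W + 0) = 4 + W)
B(4)*20 = (4 + 4)*20 = 8*20 = 160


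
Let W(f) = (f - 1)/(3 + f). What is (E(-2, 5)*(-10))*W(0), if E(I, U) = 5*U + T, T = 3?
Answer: 280/3 ≈ 93.333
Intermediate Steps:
E(I, U) = 3 + 5*U (E(I, U) = 5*U + 3 = 3 + 5*U)
W(f) = (-1 + f)/(3 + f)
(E(-2, 5)*(-10))*W(0) = ((3 + 5*5)*(-10))*((-1 + 0)/(3 + 0)) = ((3 + 25)*(-10))*(-1/3) = (28*(-10))*((1/3)*(-1)) = -280*(-1/3) = 280/3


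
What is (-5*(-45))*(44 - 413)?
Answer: -83025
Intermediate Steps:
(-5*(-45))*(44 - 413) = 225*(-369) = -83025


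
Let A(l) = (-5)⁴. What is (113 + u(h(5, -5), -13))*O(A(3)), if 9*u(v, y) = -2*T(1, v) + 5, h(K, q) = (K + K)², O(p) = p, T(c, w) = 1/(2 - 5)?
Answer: 1917500/27 ≈ 71019.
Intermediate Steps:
A(l) = 625
T(c, w) = -⅓ (T(c, w) = 1/(-3) = -⅓)
h(K, q) = 4*K² (h(K, q) = (2*K)² = 4*K²)
u(v, y) = 17/27 (u(v, y) = (-2*(-⅓) + 5)/9 = (⅔ + 5)/9 = (⅑)*(17/3) = 17/27)
(113 + u(h(5, -5), -13))*O(A(3)) = (113 + 17/27)*625 = (3068/27)*625 = 1917500/27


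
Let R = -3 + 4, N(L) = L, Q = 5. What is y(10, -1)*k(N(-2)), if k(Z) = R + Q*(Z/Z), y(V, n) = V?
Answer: 60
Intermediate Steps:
R = 1
k(Z) = 6 (k(Z) = 1 + 5*(Z/Z) = 1 + 5*1 = 1 + 5 = 6)
y(10, -1)*k(N(-2)) = 10*6 = 60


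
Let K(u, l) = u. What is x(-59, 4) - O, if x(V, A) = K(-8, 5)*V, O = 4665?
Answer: -4193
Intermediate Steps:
x(V, A) = -8*V
x(-59, 4) - O = -8*(-59) - 1*4665 = 472 - 4665 = -4193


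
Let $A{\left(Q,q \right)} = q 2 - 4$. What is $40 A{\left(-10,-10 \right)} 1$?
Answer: $-960$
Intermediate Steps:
$A{\left(Q,q \right)} = -4 + 2 q$ ($A{\left(Q,q \right)} = 2 q - 4 = -4 + 2 q$)
$40 A{\left(-10,-10 \right)} 1 = 40 \left(-4 + 2 \left(-10\right)\right) 1 = 40 \left(-4 - 20\right) 1 = 40 \left(-24\right) 1 = \left(-960\right) 1 = -960$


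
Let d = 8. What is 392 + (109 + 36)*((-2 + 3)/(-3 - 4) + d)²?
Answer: 457833/49 ≈ 9343.5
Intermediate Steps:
392 + (109 + 36)*((-2 + 3)/(-3 - 4) + d)² = 392 + (109 + 36)*((-2 + 3)/(-3 - 4) + 8)² = 392 + 145*(1/(-7) + 8)² = 392 + 145*(1*(-⅐) + 8)² = 392 + 145*(-⅐ + 8)² = 392 + 145*(55/7)² = 392 + 145*(3025/49) = 392 + 438625/49 = 457833/49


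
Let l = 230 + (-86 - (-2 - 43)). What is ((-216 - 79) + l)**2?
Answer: 11236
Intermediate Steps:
l = 189 (l = 230 + (-86 - 1*(-45)) = 230 + (-86 + 45) = 230 - 41 = 189)
((-216 - 79) + l)**2 = ((-216 - 79) + 189)**2 = (-295 + 189)**2 = (-106)**2 = 11236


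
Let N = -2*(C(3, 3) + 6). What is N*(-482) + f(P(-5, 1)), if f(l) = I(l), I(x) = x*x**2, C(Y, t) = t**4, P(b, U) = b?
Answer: 83743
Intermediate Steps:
I(x) = x**3
f(l) = l**3
N = -174 (N = -2*(3**4 + 6) = -2*(81 + 6) = -2*87 = -174)
N*(-482) + f(P(-5, 1)) = -174*(-482) + (-5)**3 = 83868 - 125 = 83743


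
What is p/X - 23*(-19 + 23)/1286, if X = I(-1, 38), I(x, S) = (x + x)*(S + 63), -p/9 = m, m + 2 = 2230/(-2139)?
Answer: -9589564/46304359 ≈ -0.20710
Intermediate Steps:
m = -6508/2139 (m = -2 + 2230/(-2139) = -2 + 2230*(-1/2139) = -2 - 2230/2139 = -6508/2139 ≈ -3.0425)
p = 19524/713 (p = -9*(-6508/2139) = 19524/713 ≈ 27.383)
I(x, S) = 2*x*(63 + S) (I(x, S) = (2*x)*(63 + S) = 2*x*(63 + S))
X = -202 (X = 2*(-1)*(63 + 38) = 2*(-1)*101 = -202)
p/X - 23*(-19 + 23)/1286 = (19524/713)/(-202) - 23*(-19 + 23)/1286 = (19524/713)*(-1/202) - 23*4*(1/1286) = -9762/72013 - 92*1/1286 = -9762/72013 - 46/643 = -9589564/46304359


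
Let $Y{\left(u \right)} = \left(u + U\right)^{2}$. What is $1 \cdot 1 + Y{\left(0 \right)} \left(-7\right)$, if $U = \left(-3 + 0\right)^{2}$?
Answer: $-566$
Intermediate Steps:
$U = 9$ ($U = \left(-3\right)^{2} = 9$)
$Y{\left(u \right)} = \left(9 + u\right)^{2}$ ($Y{\left(u \right)} = \left(u + 9\right)^{2} = \left(9 + u\right)^{2}$)
$1 \cdot 1 + Y{\left(0 \right)} \left(-7\right) = 1 \cdot 1 + \left(9 + 0\right)^{2} \left(-7\right) = 1 + 9^{2} \left(-7\right) = 1 + 81 \left(-7\right) = 1 - 567 = -566$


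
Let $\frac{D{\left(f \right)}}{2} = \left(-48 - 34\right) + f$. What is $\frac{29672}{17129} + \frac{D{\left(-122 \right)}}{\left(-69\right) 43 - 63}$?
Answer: $\frac{16149132}{8650145} \approx 1.8669$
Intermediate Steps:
$D{\left(f \right)} = -164 + 2 f$ ($D{\left(f \right)} = 2 \left(\left(-48 - 34\right) + f\right) = 2 \left(-82 + f\right) = -164 + 2 f$)
$\frac{29672}{17129} + \frac{D{\left(-122 \right)}}{\left(-69\right) 43 - 63} = \frac{29672}{17129} + \frac{-164 + 2 \left(-122\right)}{\left(-69\right) 43 - 63} = 29672 \cdot \frac{1}{17129} + \frac{-164 - 244}{-2967 - 63} = \frac{29672}{17129} - \frac{408}{-3030} = \frac{29672}{17129} - - \frac{68}{505} = \frac{29672}{17129} + \frac{68}{505} = \frac{16149132}{8650145}$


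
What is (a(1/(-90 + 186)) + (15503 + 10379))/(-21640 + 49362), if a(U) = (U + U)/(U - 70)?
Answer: 86950578/93132059 ≈ 0.93363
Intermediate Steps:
a(U) = 2*U/(-70 + U) (a(U) = (2*U)/(-70 + U) = 2*U/(-70 + U))
(a(1/(-90 + 186)) + (15503 + 10379))/(-21640 + 49362) = (2/((-90 + 186)*(-70 + 1/(-90 + 186))) + (15503 + 10379))/(-21640 + 49362) = (2/(96*(-70 + 1/96)) + 25882)/27722 = (2*(1/96)/(-70 + 1/96) + 25882)*(1/27722) = (2*(1/96)/(-6719/96) + 25882)*(1/27722) = (2*(1/96)*(-96/6719) + 25882)*(1/27722) = (-2/6719 + 25882)*(1/27722) = (173901156/6719)*(1/27722) = 86950578/93132059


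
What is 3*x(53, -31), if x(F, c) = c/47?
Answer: -93/47 ≈ -1.9787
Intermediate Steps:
x(F, c) = c/47 (x(F, c) = c*(1/47) = c/47)
3*x(53, -31) = 3*((1/47)*(-31)) = 3*(-31/47) = -93/47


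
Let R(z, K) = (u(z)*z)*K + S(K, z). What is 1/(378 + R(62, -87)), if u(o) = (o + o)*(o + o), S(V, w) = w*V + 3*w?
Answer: -1/82942974 ≈ -1.2056e-8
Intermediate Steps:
S(V, w) = 3*w + V*w (S(V, w) = V*w + 3*w = 3*w + V*w)
u(o) = 4*o² (u(o) = (2*o)*(2*o) = 4*o²)
R(z, K) = z*(3 + K) + 4*K*z³ (R(z, K) = ((4*z²)*z)*K + z*(3 + K) = (4*z³)*K + z*(3 + K) = 4*K*z³ + z*(3 + K) = z*(3 + K) + 4*K*z³)
1/(378 + R(62, -87)) = 1/(378 + 62*(3 - 87 + 4*(-87)*62²)) = 1/(378 + 62*(3 - 87 + 4*(-87)*3844)) = 1/(378 + 62*(3 - 87 - 1337712)) = 1/(378 + 62*(-1337796)) = 1/(378 - 82943352) = 1/(-82942974) = -1/82942974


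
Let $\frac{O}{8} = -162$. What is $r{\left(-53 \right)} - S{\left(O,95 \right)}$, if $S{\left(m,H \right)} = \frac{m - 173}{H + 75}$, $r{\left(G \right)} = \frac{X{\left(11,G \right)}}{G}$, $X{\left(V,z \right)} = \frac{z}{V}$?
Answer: $\frac{16329}{1870} \approx 8.7321$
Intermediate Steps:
$O = -1296$ ($O = 8 \left(-162\right) = -1296$)
$r{\left(G \right)} = \frac{1}{11}$ ($r{\left(G \right)} = \frac{G \frac{1}{11}}{G} = \frac{\frac{1}{11} G}{G} = \frac{1}{11}$)
$S{\left(m,H \right)} = \frac{-173 + m}{75 + H}$
$r{\left(-53 \right)} - S{\left(O,95 \right)} = \frac{1}{11} - \frac{-173 - 1296}{75 + 95} = \frac{1}{11} - \frac{1}{170} \left(-1469\right) = \frac{1}{11} - - \frac{1469}{170} = \frac{1}{11} + \frac{1469}{170} = \frac{16329}{1870}$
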